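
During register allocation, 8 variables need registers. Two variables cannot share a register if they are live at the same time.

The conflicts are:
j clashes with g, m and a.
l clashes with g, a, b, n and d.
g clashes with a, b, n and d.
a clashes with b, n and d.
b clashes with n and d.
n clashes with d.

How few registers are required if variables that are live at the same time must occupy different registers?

6

l, g, a, b, n, d are mutually in conflict, so at least 6 registers are needed.
6 registers suffice: j=3, l=4, g=2, m=1, a=1, b=3, n=6, d=5. Every pair that conflicts lands in different registers.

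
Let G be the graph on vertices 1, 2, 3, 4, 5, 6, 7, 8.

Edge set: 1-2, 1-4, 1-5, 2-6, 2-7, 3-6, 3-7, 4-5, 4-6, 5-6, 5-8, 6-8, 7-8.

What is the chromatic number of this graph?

3

5, 6, 8 form a triangle, so at least 3 colors are needed.
A valid assignment using 3 colors: 1=red, 2=blue, 3=blue, 4=green, 5=blue, 6=red, 7=red, 8=green. Each edge has distinct colors on its endpoints.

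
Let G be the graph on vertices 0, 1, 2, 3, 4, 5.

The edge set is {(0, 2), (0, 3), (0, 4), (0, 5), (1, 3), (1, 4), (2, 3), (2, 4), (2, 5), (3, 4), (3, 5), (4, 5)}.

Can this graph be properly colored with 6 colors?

Yes

The chromatic number is 5. 0, 2, 3, 4, 5 form a clique, so at least 5 colors are needed.
5 colors suffice: 0=green, 1=green, 2=purple, 3=red, 4=blue, 5=yellow.
Since 6 ≥ 5, a proper 6-coloring certainly exists.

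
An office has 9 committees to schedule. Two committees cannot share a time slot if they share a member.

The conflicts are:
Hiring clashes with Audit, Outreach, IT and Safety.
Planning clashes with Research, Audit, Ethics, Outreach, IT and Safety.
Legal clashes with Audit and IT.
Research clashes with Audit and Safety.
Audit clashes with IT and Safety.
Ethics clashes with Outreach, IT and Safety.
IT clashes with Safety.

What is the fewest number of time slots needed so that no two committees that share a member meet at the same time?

Planning, Audit, IT, Safety pairwise conflict, so at least 4 time slots are needed.
4 time slots suffice: Hiring=4, Planning=4, Legal=3, Research=1, Audit=2, Ethics=2, Outreach=1, IT=1, Safety=3. No two conflicting committees share a time slot.

4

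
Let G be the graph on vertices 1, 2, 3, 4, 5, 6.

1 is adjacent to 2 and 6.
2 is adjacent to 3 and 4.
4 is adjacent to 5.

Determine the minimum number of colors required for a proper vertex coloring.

2

1 and 2 are adjacent, so at least 2 colors are needed.
A valid assignment using 2 colors: 1=blue, 2=red, 3=blue, 4=blue, 5=red, 6=red. No two adjacent vertices share a color.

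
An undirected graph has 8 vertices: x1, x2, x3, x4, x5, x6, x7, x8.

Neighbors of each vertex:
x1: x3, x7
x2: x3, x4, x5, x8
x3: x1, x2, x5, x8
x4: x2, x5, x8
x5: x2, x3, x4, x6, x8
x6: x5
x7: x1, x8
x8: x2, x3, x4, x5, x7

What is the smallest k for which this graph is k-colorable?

x2, x3, x5, x8 are pairwise adjacent (a clique of size 4), so at least 4 colors are needed.
One proper 4-coloring: x1=1, x2=4, x3=3, x4=3, x5=1, x6=2, x7=3, x8=2. Every edge joins two different colors.

4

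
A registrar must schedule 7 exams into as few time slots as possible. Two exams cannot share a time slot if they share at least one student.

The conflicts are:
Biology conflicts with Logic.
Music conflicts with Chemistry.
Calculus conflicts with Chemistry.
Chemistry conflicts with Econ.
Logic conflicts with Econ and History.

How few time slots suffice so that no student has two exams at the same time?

Music and Chemistry conflict, so at least 2 time slots are needed.
A valid assignment using 2 time slots: Biology=2, Music=2, Calculus=2, Chemistry=1, Logic=1, Econ=2, History=2. Every pair that conflicts lands in different time slots.

2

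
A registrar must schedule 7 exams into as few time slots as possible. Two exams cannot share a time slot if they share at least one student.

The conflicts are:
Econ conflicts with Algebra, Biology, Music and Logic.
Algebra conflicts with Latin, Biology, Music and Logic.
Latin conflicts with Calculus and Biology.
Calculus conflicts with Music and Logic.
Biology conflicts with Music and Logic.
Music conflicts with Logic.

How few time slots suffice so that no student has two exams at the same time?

5

Econ, Algebra, Biology, Music, Logic pairwise conflict, so at least 5 time slots are needed.
5 time slots suffice: time slot 1 → {Latin, Logic}; time slot 2 → {Calculus, Biology}; time slot 3 → {Music}; time slot 4 → {Algebra}; time slot 5 → {Econ}. Every pair that conflicts lands in different time slots.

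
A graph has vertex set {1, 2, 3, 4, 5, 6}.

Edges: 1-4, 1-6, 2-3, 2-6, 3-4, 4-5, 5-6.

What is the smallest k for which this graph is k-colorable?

The cycle 2-6-5-4-3-2 has odd length 5, so it cannot be 2-colored; at least 3 colors are needed.
3 colors suffice: 1=b, 2=b, 3=c, 4=a, 5=b, 6=a. Every edge joins two different colors.

3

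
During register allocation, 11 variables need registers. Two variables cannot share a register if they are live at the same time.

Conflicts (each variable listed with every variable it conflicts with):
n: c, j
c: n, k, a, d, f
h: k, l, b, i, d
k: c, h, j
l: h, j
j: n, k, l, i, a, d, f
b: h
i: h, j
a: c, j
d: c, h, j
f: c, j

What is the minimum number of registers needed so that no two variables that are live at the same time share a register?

k and j conflict, so at least 2 registers are needed.
2 registers suffice: n=2, c=1, h=1, k=2, l=2, j=1, b=2, i=2, a=2, d=2, f=2. Every pair that conflicts lands in different registers.

2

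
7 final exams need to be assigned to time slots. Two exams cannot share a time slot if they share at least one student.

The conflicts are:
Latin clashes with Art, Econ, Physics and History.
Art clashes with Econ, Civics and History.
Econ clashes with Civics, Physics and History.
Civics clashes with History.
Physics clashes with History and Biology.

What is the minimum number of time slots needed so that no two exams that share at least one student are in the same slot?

Art, Econ, Civics, History pairwise conflict, so at least 4 time slots are needed.
4 time slots suffice: Latin=4, Art=3, Econ=1, Civics=4, Physics=3, History=2, Biology=1. Every pair that conflicts lands in different time slots.

4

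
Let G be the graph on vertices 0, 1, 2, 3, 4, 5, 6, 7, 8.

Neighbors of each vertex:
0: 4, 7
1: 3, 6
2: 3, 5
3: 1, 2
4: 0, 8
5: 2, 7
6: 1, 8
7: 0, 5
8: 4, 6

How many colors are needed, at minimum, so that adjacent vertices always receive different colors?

3

The cycle 8-4-0-7-5-2-3-1-6-8 has odd length 9, so it cannot be 2-colored; at least 3 colors are needed.
3 colors suffice: color red → {0, 3, 5, 8}; color blue → {2, 4, 6, 7}; color green → {1}. Every edge joins two different colors.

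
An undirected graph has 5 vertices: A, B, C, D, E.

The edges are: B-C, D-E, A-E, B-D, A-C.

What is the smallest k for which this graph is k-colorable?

3

The cycle B-C-A-E-D-B has odd length 5, so it cannot be 2-colored; at least 3 colors are needed.
A valid assignment using 3 colors: A=red, B=red, C=blue, D=green, E=blue. Every edge joins two different colors.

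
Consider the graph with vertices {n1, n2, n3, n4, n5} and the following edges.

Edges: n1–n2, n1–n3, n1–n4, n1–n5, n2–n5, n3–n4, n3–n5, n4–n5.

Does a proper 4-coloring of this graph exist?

Yes

The chromatic number is 4. n1, n3, n4, n5 are pairwise adjacent (a clique of size 4), so at least 4 colors are needed.
4 colors suffice: color 1 → {n5}; color 2 → {n1}; color 3 → {n2, n4}; color 4 → {n3}.
That is already a proper 4-coloring.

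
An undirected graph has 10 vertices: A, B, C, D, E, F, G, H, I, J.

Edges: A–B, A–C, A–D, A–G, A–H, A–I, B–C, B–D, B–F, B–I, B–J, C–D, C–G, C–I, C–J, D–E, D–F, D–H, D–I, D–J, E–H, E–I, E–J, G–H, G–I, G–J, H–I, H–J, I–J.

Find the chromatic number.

5

A, B, C, D, I are mutually adjacent (a clique of size 5), so at least 5 colors are needed.
5 colors suffice: color 1 → {F, I}; color 2 → {D, G}; color 3 → {A, J}; color 4 → {C, H}; color 5 → {B, E}. No two adjacent vertices share a color.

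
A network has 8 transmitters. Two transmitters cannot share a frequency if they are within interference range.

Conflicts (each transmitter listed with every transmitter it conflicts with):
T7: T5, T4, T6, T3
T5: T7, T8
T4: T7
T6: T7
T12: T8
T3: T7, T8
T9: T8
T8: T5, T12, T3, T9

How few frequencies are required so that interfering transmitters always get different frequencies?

T7 and T5 conflict, so at least 2 frequencies are needed.
2 frequencies suffice: frequency 1 → {T7, T8}; frequency 2 → {T5, T4, T6, T12, T3, T9}. Each listed conflict is separated.

2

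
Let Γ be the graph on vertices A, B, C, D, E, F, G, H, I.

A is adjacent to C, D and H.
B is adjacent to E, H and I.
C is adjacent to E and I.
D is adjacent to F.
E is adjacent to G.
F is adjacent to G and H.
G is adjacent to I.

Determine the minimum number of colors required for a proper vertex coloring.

3

The cycle I-C-A-H-B-I has odd length 5, so it cannot be 2-colored; at least 3 colors are needed.
3 colors suffice: A=1, B=2, C=2, D=2, E=1, F=1, G=2, H=3, I=1. Every edge joins two different colors.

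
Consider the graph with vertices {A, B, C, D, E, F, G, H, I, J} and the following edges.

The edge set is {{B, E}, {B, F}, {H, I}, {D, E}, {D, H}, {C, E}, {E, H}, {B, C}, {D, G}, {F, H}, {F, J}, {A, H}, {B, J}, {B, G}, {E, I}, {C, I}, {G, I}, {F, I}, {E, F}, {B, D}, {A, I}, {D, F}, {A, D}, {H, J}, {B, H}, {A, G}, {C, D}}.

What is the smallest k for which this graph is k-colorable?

B, D, E, F, H are mutually adjacent (a clique of size 5), so at least 5 colors are needed.
One proper 5-coloring: A=4, B=2, C=1, D=3, E=4, F=5, G=1, H=1, I=2, J=3. Every edge joins two different colors.

5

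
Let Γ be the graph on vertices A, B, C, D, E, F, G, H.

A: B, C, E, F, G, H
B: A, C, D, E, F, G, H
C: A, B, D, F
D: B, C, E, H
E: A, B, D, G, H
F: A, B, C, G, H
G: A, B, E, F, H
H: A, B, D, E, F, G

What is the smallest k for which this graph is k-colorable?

5

A, B, F, G, H form a clique, so at least 5 colors are needed.
A valid assignment using 5 colors: A=blue, B=red, C=green, D=blue, E=purple, F=purple, G=yellow, H=green. No two adjacent vertices share a color.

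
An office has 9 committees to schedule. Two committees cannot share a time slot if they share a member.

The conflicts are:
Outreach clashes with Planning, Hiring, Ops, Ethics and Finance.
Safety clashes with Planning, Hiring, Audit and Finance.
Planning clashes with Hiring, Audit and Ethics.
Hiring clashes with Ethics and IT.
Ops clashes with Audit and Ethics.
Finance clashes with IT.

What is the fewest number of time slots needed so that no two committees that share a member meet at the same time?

4

Outreach, Planning, Hiring, Ethics all conflict with each other, so at least 4 time slots are needed.
A valid assignment using 4 time slots: Outreach=1, Safety=1, Planning=3, Hiring=2, Ops=3, Audit=2, Ethics=4, Finance=2, IT=1. No two conflicting committees share a time slot.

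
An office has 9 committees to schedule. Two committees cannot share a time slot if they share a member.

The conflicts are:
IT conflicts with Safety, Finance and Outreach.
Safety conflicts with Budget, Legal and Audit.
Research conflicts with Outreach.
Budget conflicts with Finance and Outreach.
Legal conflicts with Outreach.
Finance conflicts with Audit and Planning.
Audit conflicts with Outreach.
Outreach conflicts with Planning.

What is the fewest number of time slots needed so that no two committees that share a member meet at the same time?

2

Safety and Budget conflict, so at least 2 time slots are needed.
2 time slots suffice: time slot 1 → {Safety, Finance, Outreach}; time slot 2 → {IT, Research, Budget, Legal, Audit, Planning}. Every pair that conflicts lands in different time slots.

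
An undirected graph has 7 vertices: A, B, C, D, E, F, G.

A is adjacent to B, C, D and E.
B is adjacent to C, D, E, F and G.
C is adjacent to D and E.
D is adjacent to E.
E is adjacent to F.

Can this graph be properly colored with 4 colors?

A, B, C, D, E form a clique, so at least 5 colors are needed.
So 4 colors are not enough.

No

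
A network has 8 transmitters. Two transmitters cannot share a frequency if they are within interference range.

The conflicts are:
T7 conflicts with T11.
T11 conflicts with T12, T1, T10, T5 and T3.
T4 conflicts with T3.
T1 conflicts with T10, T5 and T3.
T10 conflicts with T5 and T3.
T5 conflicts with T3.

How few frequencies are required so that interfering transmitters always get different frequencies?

5

T11, T1, T10, T5, T3 pairwise conflict, so at least 5 frequencies are needed.
5 frequencies suffice: frequency 1 → {T11, T4}; frequency 2 → {T7, T12, T3}; frequency 3 → {T10}; frequency 4 → {T1}; frequency 5 → {T5}. Each listed conflict is separated.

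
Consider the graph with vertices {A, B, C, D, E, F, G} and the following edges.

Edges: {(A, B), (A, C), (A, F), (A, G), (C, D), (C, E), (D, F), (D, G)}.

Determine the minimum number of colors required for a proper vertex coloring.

2

D and F are adjacent, so at least 2 colors are needed.
A valid assignment using 2 colors: A=1, B=2, C=2, D=1, E=1, F=2, G=2. No two adjacent vertices share a color.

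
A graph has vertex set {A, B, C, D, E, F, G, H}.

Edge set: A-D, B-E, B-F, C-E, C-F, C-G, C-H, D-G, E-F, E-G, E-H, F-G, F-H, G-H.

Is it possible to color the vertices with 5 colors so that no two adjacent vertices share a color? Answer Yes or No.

Yes

The chromatic number is 5. C, E, F, G, H are mutually adjacent (a clique of size 5), so at least 5 colors are needed.
5 colors suffice: color 1 → {D, E}; color 2 → {A, B, G}; color 3 → {F}; color 4 → {H}; color 5 → {C}.
That is already a proper 5-coloring.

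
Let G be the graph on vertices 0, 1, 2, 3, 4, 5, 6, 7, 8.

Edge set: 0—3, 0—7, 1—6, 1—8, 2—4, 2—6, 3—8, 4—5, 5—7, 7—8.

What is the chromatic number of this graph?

3

The cycle 5-4-2-6-1-8-7-5 has odd length 7, so it cannot be 2-colored; at least 3 colors are needed.
3 colors suffice: color red → {0, 5, 6, 8}; color blue → {1, 3, 4, 7}; color green → {2}. Every edge joins two different colors.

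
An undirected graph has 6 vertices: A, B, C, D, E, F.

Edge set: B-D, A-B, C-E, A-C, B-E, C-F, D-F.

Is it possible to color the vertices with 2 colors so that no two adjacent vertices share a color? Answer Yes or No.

The cycle B-D-F-C-A-B has odd length 5, so it cannot be 2-colored; at least 3 colors are needed.
So 2 colors are not enough.

No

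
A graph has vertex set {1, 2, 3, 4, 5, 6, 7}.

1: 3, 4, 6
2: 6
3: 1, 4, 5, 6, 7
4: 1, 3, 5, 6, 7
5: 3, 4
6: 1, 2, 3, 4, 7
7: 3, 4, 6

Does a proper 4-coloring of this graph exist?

The chromatic number is 4. 1, 3, 4, 6 form a clique, so at least 4 colors are needed.
4 colors suffice: color a → {5, 6}; color b → {2, 3}; color c → {4}; color d → {1, 7}.
That is already a proper 4-coloring.

Yes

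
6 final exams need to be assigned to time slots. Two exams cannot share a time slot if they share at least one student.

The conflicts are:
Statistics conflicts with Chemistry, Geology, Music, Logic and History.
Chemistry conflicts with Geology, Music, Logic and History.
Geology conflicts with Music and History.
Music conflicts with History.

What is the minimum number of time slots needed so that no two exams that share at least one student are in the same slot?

Statistics, Chemistry, Geology, Music, History are mutually in conflict, so at least 5 time slots are needed.
5 time slots suffice: time slot 1 → {Statistics}; time slot 2 → {Chemistry}; time slot 3 → {Geology, Logic}; time slot 4 → {History}; time slot 5 → {Music}. Each listed conflict is separated.

5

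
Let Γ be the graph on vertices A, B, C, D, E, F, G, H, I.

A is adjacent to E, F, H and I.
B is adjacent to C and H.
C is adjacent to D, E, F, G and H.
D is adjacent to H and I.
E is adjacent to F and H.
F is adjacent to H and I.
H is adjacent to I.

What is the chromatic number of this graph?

A, F, H, I are mutually adjacent (a clique of size 4), so at least 4 colors are needed.
4 colors suffice: A=2, B=3, C=2, D=3, E=4, F=3, G=1, H=1, I=4. Every edge joins two different colors.

4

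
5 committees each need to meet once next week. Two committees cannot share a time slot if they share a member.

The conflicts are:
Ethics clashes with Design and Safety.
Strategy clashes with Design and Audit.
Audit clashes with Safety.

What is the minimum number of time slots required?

3

The cycle Design-Ethics-Safety-Audit-Strategy-Design has odd length 5, so it cannot be 2-colored; at least 3 time slots are needed.
Using 3 time slots: Ethics=2, Strategy=2, Design=1, Audit=3, Safety=1. No two conflicting committees share a time slot.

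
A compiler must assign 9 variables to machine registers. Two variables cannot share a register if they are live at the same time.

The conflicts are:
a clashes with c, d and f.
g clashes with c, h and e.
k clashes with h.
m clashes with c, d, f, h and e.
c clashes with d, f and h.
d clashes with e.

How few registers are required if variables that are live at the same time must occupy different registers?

a, c, d pairwise conflict, so at least 3 registers are needed.
3 registers suffice: register 1 → {k, c, e}; register 2 → {a, g, m}; register 3 → {d, f, h}. Each listed conflict is separated.

3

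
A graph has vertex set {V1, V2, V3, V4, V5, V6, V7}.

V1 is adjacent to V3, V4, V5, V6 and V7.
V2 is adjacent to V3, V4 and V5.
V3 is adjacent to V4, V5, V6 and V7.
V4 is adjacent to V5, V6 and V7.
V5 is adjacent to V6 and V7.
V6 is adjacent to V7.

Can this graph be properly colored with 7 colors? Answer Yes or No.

Yes

The chromatic number is 6. V1, V3, V4, V5, V6, V7 are pairwise adjacent (a clique of size 6), so at least 6 colors are needed.
6 colors suffice: color 1 → {V5}; color 2 → {V3}; color 3 → {V4}; color 4 → {V1, V2}; color 5 → {V7}; color 6 → {V6}.
Since 7 ≥ 6, a proper 7-coloring certainly exists.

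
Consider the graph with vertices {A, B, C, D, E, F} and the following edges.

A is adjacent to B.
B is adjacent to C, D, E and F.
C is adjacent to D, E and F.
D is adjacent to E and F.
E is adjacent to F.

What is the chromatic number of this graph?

B, C, D, E, F are pairwise adjacent (a clique of size 5), so at least 5 colors are needed.
5 colors suffice: color red → {B}; color blue → {A, E}; color green → {F}; color yellow → {C}; color purple → {D}. Every edge joins two different colors.

5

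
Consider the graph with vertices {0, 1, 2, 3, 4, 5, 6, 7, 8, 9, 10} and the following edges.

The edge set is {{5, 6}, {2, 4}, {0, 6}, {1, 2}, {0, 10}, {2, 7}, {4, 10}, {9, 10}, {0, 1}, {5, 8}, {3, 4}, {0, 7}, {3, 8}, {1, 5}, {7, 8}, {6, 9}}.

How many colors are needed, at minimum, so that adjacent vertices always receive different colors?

The cycle 7-2-1-5-8-7 has odd length 5, so it cannot be 2-colored; at least 3 colors are needed.
One proper 3-coloring: 0=a, 1=b, 2=a, 3=a, 4=b, 5=a, 6=b, 7=c, 8=b, 9=a, 10=c. Each edge has distinct colors on its endpoints.

3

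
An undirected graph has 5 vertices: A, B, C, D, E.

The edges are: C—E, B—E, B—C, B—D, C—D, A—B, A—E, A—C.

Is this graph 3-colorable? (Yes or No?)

A, B, C, E are mutually adjacent (a clique of size 4), so at least 4 colors are needed.
So 3 colors are not enough.

No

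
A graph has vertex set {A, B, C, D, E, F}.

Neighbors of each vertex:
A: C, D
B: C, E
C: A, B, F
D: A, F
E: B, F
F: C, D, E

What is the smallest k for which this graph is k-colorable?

D and F are adjacent, so at least 2 colors are needed.
2 colors suffice: color 1 → {A, B, F}; color 2 → {C, D, E}. Each edge has distinct colors on its endpoints.

2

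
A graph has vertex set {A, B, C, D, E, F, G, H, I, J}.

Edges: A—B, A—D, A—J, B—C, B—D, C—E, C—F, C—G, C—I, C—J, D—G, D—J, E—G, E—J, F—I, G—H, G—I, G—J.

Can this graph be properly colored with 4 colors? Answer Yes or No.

The chromatic number is 4. C, E, G, J are pairwise adjacent (a clique of size 4), so at least 4 colors are needed.
4 colors suffice: color 1 → {B, F, G}; color 2 → {C, D, H}; color 3 → {I, J}; color 4 → {A, E}.
That is already a proper 4-coloring.

Yes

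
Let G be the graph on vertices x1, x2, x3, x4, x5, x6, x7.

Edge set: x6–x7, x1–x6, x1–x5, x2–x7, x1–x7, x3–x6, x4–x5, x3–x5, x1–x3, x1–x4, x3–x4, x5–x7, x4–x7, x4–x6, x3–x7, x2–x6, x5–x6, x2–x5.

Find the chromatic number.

x1, x3, x4, x5, x6, x7 are mutually adjacent (a clique of size 6), so at least 6 colors are needed.
6 colors suffice: color 1 → {x5}; color 2 → {x6}; color 3 → {x7}; color 4 → {x2, x3}; color 5 → {x1}; color 6 → {x4}. Each edge has distinct colors on its endpoints.

6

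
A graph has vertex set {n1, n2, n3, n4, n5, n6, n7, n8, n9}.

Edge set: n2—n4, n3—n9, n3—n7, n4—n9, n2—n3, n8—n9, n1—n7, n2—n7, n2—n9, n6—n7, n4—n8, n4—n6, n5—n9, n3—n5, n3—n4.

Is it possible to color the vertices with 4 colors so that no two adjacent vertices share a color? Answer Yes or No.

Yes

The chromatic number is 4. n2, n3, n4, n9 are pairwise adjacent (a clique of size 4), so at least 4 colors are needed.
A valid assignment using 4 colors: n1=1, n2=4, n3=1, n4=3, n5=3, n6=1, n7=2, n8=1, n9=2.
That is already a proper 4-coloring.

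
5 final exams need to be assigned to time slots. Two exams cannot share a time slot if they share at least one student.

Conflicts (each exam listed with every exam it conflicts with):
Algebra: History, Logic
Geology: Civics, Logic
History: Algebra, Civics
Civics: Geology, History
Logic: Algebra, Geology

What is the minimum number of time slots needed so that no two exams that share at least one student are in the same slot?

The cycle Algebra-History-Civics-Geology-Logic-Algebra has odd length 5, so it cannot be 2-colored; at least 3 time slots are needed.
A valid assignment using 3 time slots: Algebra=1, Geology=3, History=2, Civics=1, Logic=2. No two conflicting exams share a time slot.

3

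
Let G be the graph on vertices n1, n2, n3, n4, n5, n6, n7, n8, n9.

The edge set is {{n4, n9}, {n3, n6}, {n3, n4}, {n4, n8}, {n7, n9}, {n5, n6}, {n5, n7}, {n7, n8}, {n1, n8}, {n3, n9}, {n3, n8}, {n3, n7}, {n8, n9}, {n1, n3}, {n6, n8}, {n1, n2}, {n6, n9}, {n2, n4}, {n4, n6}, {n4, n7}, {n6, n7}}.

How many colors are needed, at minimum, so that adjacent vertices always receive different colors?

6

n3, n4, n6, n7, n8, n9 are mutually adjacent (a clique of size 6), so at least 6 colors are needed.
6 colors suffice: color 1 → {n2, n5, n8}; color 2 → {n3}; color 3 → {n1, n4}; color 4 → {n7}; color 5 → {n6}; color 6 → {n9}. No two adjacent vertices share a color.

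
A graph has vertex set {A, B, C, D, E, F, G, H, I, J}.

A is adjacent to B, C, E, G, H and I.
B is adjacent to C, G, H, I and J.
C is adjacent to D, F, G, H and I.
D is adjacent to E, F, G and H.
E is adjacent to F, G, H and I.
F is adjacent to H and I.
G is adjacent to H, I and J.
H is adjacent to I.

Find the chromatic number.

A, B, C, G, H, I form a clique, so at least 6 colors are needed.
A valid assignment using 6 colors: A=6, B=5, C=4, D=3, E=4, F=1, G=1, H=2, I=3, J=2. Every edge joins two different colors.

6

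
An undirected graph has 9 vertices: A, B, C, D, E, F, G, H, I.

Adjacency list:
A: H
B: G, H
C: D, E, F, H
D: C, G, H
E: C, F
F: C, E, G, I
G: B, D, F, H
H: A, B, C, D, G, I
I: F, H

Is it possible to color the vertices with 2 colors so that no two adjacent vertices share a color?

No

D, G, H are mutually adjacent, so at least 3 colors are needed.
So 2 colors are not enough.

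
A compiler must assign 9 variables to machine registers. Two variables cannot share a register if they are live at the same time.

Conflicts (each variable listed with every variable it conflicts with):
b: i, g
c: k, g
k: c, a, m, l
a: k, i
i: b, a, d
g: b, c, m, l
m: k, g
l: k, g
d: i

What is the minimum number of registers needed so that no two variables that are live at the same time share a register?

2

i and d conflict, so at least 2 registers are needed.
A valid assignment using 2 registers: b=2, c=2, k=1, a=2, i=1, g=1, m=2, l=2, d=2. No two conflicting variables share a register.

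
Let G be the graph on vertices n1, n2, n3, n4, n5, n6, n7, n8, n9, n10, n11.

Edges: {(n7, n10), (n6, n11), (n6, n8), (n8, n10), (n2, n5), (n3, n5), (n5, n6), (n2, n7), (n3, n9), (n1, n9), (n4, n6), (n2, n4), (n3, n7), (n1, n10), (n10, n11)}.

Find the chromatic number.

The cycle n7-n10-n1-n9-n3-n7 has odd length 5, so it cannot be 2-colored; at least 3 colors are needed.
3 colors suffice: n1=2, n2=1, n3=1, n4=2, n5=2, n6=1, n7=2, n8=2, n9=3, n10=1, n11=2. No two adjacent vertices share a color.

3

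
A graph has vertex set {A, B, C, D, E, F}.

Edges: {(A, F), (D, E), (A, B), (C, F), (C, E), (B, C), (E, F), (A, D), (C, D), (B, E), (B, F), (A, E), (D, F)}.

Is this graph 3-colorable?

No

C, D, E, F are mutually adjacent (a clique of size 4), so at least 4 colors are needed.
So 3 colors are not enough.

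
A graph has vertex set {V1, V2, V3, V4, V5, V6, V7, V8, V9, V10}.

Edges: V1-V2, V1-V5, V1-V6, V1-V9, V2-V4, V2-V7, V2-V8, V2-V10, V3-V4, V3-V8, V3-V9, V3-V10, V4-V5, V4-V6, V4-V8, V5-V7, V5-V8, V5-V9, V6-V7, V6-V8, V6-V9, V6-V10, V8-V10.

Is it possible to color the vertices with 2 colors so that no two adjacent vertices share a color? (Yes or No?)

No

V1, V6, V9 are pairwise adjacent, so at least 3 colors are needed.
So 2 colors are not enough.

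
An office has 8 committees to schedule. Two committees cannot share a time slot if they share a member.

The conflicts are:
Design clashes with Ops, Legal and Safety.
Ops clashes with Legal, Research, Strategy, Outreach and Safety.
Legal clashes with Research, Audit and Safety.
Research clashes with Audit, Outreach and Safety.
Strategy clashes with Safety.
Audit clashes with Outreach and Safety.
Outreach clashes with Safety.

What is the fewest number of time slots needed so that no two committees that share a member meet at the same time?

4

Ops, Research, Outreach, Safety all conflict with each other, so at least 4 time slots are needed.
Using 4 time slots: Design=3, Ops=2, Legal=4, Research=3, Strategy=3, Audit=2, Outreach=4, Safety=1. Every pair that conflicts lands in different time slots.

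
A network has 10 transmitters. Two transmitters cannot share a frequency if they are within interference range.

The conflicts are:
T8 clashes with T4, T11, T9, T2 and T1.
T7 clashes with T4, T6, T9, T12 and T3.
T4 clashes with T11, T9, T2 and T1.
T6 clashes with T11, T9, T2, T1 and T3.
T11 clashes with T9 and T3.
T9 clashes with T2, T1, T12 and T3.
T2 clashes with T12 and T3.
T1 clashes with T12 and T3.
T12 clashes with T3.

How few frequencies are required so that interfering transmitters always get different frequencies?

T8, T4, T9, T2 pairwise conflict, so at least 4 frequencies are needed.
4 frequencies suffice: frequency 1 → {T9}; frequency 2 → {T4, T3}; frequency 3 → {T7, T11, T2, T1}; frequency 4 → {T8, T6, T12}. Every pair that conflicts lands in different frequencies.

4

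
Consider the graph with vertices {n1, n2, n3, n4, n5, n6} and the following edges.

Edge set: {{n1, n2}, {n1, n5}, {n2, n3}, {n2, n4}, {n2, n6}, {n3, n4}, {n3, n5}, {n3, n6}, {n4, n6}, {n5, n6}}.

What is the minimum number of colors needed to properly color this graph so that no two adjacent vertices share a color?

n2, n3, n4, n6 are pairwise adjacent (a clique of size 4), so at least 4 colors are needed.
One proper 4-coloring: n1=1, n2=2, n3=1, n4=4, n5=2, n6=3. Every edge joins two different colors.

4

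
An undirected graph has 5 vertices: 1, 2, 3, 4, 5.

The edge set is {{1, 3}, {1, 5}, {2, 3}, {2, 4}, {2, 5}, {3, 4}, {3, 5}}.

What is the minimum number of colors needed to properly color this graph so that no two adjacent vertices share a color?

1, 3, 5 are pairwise adjacent, so at least 3 colors are needed.
3 colors suffice: color a → {3}; color b → {4, 5}; color c → {1, 2}. Every edge joins two different colors.

3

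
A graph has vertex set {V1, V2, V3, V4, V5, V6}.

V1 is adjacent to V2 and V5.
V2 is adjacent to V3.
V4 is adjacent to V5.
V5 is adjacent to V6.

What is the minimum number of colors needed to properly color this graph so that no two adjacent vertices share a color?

V1 and V2 are adjacent, so at least 2 colors are needed.
2 colors suffice: color 1 → {V2, V5}; color 2 → {V1, V3, V4, V6}. Each edge has distinct colors on its endpoints.

2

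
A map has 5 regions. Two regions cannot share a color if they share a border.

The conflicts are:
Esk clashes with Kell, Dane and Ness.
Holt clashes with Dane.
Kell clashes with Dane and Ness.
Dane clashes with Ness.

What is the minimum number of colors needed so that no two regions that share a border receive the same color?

4

Esk, Kell, Dane, Ness are mutually in conflict, so at least 4 colors are needed.
A valid assignment using 4 colors: Esk=2, Holt=2, Kell=4, Dane=1, Ness=3. No two conflicting regions share a color.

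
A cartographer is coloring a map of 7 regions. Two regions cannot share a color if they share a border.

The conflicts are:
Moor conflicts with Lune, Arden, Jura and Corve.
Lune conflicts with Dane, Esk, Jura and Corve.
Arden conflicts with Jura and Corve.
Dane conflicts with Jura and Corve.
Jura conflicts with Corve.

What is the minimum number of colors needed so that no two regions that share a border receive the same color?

4

Moor, Arden, Jura, Corve are mutually in conflict, so at least 4 colors are needed.
4 colors suffice: Moor=4, Lune=3, Arden=3, Dane=4, Esk=1, Jura=1, Corve=2. No two conflicting regions share a color.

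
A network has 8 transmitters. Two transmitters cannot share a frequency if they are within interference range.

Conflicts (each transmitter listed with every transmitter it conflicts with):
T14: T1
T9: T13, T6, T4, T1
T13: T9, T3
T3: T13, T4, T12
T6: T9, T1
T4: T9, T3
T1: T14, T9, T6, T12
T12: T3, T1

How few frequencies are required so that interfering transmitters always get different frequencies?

T9, T6, T1 pairwise conflict, so at least 3 frequencies are needed.
3 frequencies suffice: T14=2, T9=2, T13=3, T3=1, T6=3, T4=3, T1=1, T12=2. Every pair that conflicts lands in different frequencies.

3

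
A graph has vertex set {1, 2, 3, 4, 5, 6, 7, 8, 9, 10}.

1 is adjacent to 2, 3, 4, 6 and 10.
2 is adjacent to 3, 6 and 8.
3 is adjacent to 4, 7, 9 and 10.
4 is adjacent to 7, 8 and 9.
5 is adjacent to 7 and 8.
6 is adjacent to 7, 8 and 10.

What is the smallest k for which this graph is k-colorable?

3

3, 4, 7 form a triangle, so at least 3 colors are needed.
3 colors suffice: color red → {3, 5, 6}; color blue → {1, 7, 8, 9}; color green → {2, 4, 10}. No two adjacent vertices share a color.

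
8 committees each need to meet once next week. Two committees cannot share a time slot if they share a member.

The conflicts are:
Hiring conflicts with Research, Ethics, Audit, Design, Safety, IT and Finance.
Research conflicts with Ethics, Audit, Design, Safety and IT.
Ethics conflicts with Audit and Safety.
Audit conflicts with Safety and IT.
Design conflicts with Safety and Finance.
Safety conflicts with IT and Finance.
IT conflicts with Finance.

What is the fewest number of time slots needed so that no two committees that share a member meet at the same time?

5

Hiring, Research, Ethics, Audit, Safety pairwise conflict, so at least 5 time slots are needed.
A valid assignment using 5 time slots: Hiring=2, Research=3, Ethics=5, Audit=4, Design=4, Safety=1, IT=5, Finance=3. Each listed conflict is separated.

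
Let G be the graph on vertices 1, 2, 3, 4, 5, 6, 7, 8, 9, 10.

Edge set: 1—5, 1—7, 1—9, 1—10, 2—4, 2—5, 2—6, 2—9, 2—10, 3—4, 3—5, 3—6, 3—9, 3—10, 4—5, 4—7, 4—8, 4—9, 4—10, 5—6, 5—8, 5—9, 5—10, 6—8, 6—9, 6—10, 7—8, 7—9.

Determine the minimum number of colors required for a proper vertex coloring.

4

2, 4, 5, 10 form a clique, so at least 4 colors are needed.
4 colors suffice: color a → {5, 7}; color b → {1, 4, 6}; color c → {8, 9, 10}; color d → {2, 3}. Every edge joins two different colors.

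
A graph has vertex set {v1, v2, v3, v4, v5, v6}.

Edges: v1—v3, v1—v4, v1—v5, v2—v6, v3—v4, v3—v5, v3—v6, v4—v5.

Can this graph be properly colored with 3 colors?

v1, v3, v4, v5 are pairwise adjacent (a clique of size 4), so at least 4 colors are needed.
So 3 colors are not enough.

No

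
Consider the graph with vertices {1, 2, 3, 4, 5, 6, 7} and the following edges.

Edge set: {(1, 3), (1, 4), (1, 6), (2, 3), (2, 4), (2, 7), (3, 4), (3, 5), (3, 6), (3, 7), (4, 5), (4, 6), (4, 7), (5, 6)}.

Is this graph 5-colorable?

Yes

The chromatic number is 4. 3, 4, 5, 6 form a clique, so at least 4 colors are needed.
A valid assignment using 4 colors: 1=yellow, 2=yellow, 3=red, 4=blue, 5=yellow, 6=green, 7=green.
Since 5 ≥ 4, a proper 5-coloring certainly exists.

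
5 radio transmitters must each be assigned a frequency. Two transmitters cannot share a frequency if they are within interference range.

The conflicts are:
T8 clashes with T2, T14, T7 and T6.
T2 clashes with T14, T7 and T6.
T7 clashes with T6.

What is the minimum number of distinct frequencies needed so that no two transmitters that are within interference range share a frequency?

T8, T2, T7, T6 pairwise conflict, so at least 4 frequencies are needed.
Using 4 frequencies: T8=2, T2=1, T14=3, T7=3, T6=4. Every pair that conflicts lands in different frequencies.

4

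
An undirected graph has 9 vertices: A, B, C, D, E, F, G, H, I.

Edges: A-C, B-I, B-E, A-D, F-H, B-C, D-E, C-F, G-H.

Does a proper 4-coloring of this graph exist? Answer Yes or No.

Yes

The chromatic number is 3. The cycle E-B-C-A-D-E has odd length 5, so it cannot be 2-colored; at least 3 colors are needed.
3 colors suffice: color 1 → {C, D, H, I}; color 2 → {A, B, F, G}; color 3 → {E}.
Since 4 ≥ 3, a proper 4-coloring certainly exists.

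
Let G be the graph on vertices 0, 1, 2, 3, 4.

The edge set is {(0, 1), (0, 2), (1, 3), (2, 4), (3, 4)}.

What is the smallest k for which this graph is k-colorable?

The cycle 0-2-4-3-1-0 has odd length 5, so it cannot be 2-colored; at least 3 colors are needed.
3 colors suffice: color a → {0, 4}; color b → {1, 2}; color c → {3}. Each edge has distinct colors on its endpoints.

3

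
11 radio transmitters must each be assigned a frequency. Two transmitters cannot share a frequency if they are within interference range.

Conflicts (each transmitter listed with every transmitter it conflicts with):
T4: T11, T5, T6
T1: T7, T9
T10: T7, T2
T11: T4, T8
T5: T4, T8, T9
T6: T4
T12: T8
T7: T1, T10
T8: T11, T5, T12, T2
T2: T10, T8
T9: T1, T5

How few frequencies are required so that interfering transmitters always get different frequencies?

The cycle T2-T8-T5-T9-T1-T7-T10-T2 has odd length 7, so it cannot be 2-colored; at least 3 frequencies are needed.
A valid assignment using 3 frequencies: T4=1, T1=2, T10=1, T11=2, T5=2, T6=2, T12=2, T7=3, T8=1, T2=2, T9=1. Every pair that conflicts lands in different frequencies.

3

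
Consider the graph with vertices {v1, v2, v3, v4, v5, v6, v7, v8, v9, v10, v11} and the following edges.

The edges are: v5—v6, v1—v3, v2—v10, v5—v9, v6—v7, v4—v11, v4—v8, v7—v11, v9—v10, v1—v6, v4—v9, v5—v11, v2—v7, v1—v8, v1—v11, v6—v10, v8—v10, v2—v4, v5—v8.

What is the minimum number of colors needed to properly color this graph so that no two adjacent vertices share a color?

v6 and v7 are adjacent, so at least 2 colors are needed.
2 colors suffice: color R → {v2, v3, v6, v8, v9, v11}; color B → {v1, v4, v5, v7, v10}. Each edge has distinct colors on its endpoints.

2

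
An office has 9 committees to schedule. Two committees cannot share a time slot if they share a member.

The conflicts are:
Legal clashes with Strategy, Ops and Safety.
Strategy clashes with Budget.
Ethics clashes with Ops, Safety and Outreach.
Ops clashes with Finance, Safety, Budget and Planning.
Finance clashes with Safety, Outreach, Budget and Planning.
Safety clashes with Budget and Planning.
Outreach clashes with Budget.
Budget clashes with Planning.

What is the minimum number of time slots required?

Ops, Finance, Safety, Budget, Planning pairwise conflict, so at least 5 time slots are needed.
5 time slots suffice: time slot 1 → {Strategy, Ops, Outreach}; time slot 2 → {Safety}; time slot 3 → {Legal, Ethics, Budget}; time slot 4 → {Finance}; time slot 5 → {Planning}. Every pair that conflicts lands in different time slots.

5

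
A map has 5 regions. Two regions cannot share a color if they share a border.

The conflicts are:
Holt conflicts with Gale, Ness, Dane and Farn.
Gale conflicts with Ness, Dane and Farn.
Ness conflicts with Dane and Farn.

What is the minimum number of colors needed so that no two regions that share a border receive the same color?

4

Holt, Gale, Ness, Farn are mutually in conflict, so at least 4 colors are needed.
A valid assignment using 4 colors: Holt=2, Gale=1, Ness=3, Dane=4, Farn=4. No two conflicting regions share a color.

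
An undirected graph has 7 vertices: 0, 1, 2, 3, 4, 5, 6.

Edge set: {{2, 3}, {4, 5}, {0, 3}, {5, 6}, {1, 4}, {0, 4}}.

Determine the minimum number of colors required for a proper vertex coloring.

2

0 and 4 are adjacent, so at least 2 colors are needed.
2 colors suffice: color red → {3, 4, 6}; color blue → {0, 1, 2, 5}. No two adjacent vertices share a color.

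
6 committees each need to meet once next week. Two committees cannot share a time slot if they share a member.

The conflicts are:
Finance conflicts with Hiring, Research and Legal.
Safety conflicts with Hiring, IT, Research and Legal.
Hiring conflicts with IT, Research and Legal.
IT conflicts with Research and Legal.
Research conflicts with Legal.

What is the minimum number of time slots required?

5

Safety, Hiring, IT, Research, Legal all conflict with each other, so at least 5 time slots are needed.
A valid assignment using 5 time slots: Finance=4, Safety=4, Hiring=2, IT=5, Research=3, Legal=1. Every pair that conflicts lands in different time slots.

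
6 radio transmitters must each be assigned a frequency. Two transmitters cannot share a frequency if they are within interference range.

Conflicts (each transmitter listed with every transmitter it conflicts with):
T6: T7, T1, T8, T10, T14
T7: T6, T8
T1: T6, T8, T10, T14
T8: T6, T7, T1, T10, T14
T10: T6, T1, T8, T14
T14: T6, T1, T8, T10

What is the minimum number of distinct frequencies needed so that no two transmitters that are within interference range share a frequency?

5

T6, T1, T8, T10, T14 are mutually in conflict, so at least 5 frequencies are needed.
5 frequencies suffice: T6=2, T7=3, T1=3, T8=1, T10=5, T14=4. Each listed conflict is separated.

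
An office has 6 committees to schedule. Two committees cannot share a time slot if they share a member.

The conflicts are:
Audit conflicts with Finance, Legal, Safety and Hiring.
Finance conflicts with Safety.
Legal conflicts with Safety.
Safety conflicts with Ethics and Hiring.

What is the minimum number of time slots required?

Audit, Finance, Safety are mutually in conflict, so at least 3 time slots are needed.
3 time slots suffice: time slot 1 → {Safety}; time slot 2 → {Audit, Ethics}; time slot 3 → {Finance, Legal, Hiring}. Every pair that conflicts lands in different time slots.

3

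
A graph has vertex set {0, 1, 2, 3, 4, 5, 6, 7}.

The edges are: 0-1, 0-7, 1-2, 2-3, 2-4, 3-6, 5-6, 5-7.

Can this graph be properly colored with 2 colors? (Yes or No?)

The cycle 0-1-2-3-6-5-7-0 has odd length 7, so it cannot be 2-colored; at least 3 colors are needed.
So 2 colors are not enough.

No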